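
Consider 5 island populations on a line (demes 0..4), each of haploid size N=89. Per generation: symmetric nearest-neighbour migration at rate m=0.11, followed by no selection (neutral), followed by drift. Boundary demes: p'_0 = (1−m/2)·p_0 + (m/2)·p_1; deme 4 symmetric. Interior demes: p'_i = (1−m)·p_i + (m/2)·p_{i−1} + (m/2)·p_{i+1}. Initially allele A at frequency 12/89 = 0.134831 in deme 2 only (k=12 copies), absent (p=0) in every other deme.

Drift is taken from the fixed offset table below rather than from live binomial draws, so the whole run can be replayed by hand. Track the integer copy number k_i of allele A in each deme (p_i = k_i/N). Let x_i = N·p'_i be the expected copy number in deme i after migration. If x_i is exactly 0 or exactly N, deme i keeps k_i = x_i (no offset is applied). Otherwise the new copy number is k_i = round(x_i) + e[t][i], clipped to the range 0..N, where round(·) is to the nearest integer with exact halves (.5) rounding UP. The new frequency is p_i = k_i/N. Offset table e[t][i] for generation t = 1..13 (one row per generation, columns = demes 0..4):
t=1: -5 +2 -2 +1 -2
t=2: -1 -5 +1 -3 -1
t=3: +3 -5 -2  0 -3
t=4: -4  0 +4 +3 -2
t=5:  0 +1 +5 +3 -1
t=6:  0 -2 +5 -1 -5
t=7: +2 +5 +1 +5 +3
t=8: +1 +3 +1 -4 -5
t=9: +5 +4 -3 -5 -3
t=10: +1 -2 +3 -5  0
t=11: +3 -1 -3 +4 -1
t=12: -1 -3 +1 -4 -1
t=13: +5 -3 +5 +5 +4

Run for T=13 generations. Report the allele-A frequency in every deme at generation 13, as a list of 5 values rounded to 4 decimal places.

[0.1573, 0.0449, 0.1685, 0.0674, 0.0449]

t=0: k=[0 0 12 0 0]
t=1: x=[0.0000 0.6600 10.6800 0.6600 0.0000] k=[0 3 9 2 0]
t=2: x=[0.1650 3.1650 8.2850 2.2750 0.1100] k=[0 0 9 0 0]
t=3: x=[0.0000 0.4950 8.0100 0.4950 0.0000] k=[0 0 6 0 0]
t=4: x=[0.0000 0.3300 5.3400 0.3300 0.0000] k=[0 0 9 3 0]
t=5: x=[0.0000 0.4950 8.1750 3.1650 0.1650] k=[0 1 13 6 0]
t=6: x=[0.0550 1.6050 11.9550 6.0550 0.3300] k=[0 0 17 5 0]
t=7: x=[0.0000 0.9350 15.4050 5.3850 0.2750] k=[0 6 16 10 3]
t=8: x=[0.3300 6.2200 15.1200 9.9450 3.3850] k=[1 9 16 6 0]
t=9: x=[1.4400 8.9450 15.0650 6.2200 0.3300] k=[6 13 12 1 0]
t=10: x=[6.3850 12.5600 11.4500 1.5500 0.0550] k=[7 11 14 0 0]
t=11: x=[7.2200 10.9450 13.0650 0.7700 0.0000] k=[10 10 10 5 0]
t=12: x=[10.0000 10.0000 9.7250 5.0000 0.2750] k=[9 7 11 1 0]
t=13: x=[8.8900 7.3300 10.2300 1.4950 0.0550] k=[14 4 15 6 4]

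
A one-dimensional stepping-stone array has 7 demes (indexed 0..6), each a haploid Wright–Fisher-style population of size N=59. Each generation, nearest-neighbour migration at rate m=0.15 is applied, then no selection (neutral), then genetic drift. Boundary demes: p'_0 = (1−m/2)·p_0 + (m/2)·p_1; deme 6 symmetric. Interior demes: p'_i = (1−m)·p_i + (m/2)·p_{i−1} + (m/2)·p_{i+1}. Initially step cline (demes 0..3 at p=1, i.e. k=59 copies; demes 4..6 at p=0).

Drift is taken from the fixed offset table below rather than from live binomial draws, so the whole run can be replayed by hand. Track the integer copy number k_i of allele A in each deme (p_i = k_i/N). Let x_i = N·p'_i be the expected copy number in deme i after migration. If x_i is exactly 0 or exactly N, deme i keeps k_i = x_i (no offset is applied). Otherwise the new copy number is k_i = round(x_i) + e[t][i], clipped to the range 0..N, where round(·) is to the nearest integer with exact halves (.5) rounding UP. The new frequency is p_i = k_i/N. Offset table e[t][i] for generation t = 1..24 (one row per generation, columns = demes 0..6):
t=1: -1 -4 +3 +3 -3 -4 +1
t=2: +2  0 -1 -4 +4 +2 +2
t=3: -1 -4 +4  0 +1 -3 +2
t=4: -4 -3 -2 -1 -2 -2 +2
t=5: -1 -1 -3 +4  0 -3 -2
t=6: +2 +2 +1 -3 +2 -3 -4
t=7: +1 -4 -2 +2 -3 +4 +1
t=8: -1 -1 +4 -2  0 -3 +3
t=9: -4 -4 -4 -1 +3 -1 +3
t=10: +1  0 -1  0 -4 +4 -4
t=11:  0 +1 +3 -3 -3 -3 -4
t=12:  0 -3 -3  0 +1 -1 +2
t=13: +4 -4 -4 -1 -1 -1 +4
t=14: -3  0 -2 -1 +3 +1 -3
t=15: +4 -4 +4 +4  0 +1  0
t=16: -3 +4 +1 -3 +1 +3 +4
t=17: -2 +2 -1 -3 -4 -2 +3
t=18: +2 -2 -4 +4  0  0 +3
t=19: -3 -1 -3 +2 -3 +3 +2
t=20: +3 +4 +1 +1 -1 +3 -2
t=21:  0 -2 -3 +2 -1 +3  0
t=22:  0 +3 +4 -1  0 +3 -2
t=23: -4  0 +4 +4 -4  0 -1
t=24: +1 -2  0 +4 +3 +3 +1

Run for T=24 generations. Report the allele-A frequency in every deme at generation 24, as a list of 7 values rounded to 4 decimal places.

[0.7797, 0.7458, 0.6949, 0.6271, 0.3220, 0.3729, 0.2203]

t=0: k=[59 59 59 59 0 0 0]
t=1: x=[59.0000 59.0000 59.0000 54.5750 4.4250 0.0000 0.0000] k=[59 59 59 58 1 0 0]
t=2: x=[59.0000 59.0000 58.9250 53.8000 5.2000 0.0750 0.0000] k=[59 59 58 50 9 2 0]
t=3: x=[59.0000 58.9250 57.4750 47.5250 11.5500 2.3750 0.1500] k=[59 55 59 48 13 0 2]
t=4: x=[58.7000 55.6000 57.8750 46.2000 14.6500 1.1250 1.8500] k=[55 53 56 45 13 0 4]
t=5: x=[54.8500 53.3750 54.9500 43.4250 14.4250 1.2750 3.7000] k=[54 52 52 47 14 0 2]
t=6: x=[53.8500 52.1500 51.6250 44.9000 15.4250 1.2000 1.8500] k=[56 54 53 42 17 0 0]
t=7: x=[55.8500 54.0750 52.2500 40.9500 17.6000 1.2750 0.0000] k=[57 50 50 43 15 5 0]
t=8: x=[56.4750 50.5250 49.4750 41.4250 16.3500 5.3750 0.3750] k=[55 50 53 39 16 2 3]
t=9: x=[54.6250 50.6000 51.7250 38.3250 16.6750 3.1250 2.9250] k=[51 47 48 37 20 2 6]
t=10: x=[50.7000 47.3750 47.1000 36.5500 19.9250 3.6500 5.7000] k=[52 47 46 37 16 8 2]
t=11: x=[51.6250 47.3000 45.4000 36.1000 16.9750 8.1500 2.4500] k=[52 48 48 33 14 5 0]
t=12: x=[51.7000 48.3000 46.8750 32.7000 14.7500 5.3000 0.3750] k=[52 45 44 33 16 4 2]
t=13: x=[51.4750 45.4500 43.2500 32.5500 16.3750 4.7500 2.1500] k=[55 41 39 32 15 4 6]
t=14: x=[53.9500 41.9000 38.6250 31.2500 15.4500 4.9750 5.8500] k=[51 42 37 30 18 6 3]
t=15: x=[50.3250 42.3000 36.8500 29.6250 18.0000 6.6750 3.2250] k=[54 38 41 34 18 8 3]
t=16: x=[52.8000 39.4250 40.2500 33.3250 18.4500 8.3750 3.3750] k=[50 43 41 30 19 11 7]
t=17: x=[49.4750 43.3750 40.3250 30.0000 19.2250 11.3000 7.3000] k=[47 45 39 27 15 9 10]
t=18: x=[46.8500 44.7000 38.5500 27.0000 15.4500 9.5250 9.9250] k=[49 43 35 31 15 10 13]
t=19: x=[48.5500 42.8500 35.3000 30.1000 15.8250 10.6000 12.7750] k=[46 42 32 32 13 14 15]
t=20: x=[45.7000 41.5500 32.7500 30.5750 14.5000 14.0000 14.9250] k=[49 46 34 32 14 17 13]
t=21: x=[48.7750 45.3250 34.7500 30.8000 15.5750 16.4750 13.3000] k=[49 43 32 33 15 19 13]
t=22: x=[48.5500 42.6250 32.9000 31.5750 16.6500 18.2500 13.4500] k=[49 46 37 31 17 21 11]
t=23: x=[48.7750 45.5500 37.2250 30.4000 18.3500 19.9500 11.7500] k=[45 46 41 34 14 20 11]
t=24: x=[45.0750 45.5500 40.8500 33.0250 15.9500 18.8750 11.6750] k=[46 44 41 37 19 22 13]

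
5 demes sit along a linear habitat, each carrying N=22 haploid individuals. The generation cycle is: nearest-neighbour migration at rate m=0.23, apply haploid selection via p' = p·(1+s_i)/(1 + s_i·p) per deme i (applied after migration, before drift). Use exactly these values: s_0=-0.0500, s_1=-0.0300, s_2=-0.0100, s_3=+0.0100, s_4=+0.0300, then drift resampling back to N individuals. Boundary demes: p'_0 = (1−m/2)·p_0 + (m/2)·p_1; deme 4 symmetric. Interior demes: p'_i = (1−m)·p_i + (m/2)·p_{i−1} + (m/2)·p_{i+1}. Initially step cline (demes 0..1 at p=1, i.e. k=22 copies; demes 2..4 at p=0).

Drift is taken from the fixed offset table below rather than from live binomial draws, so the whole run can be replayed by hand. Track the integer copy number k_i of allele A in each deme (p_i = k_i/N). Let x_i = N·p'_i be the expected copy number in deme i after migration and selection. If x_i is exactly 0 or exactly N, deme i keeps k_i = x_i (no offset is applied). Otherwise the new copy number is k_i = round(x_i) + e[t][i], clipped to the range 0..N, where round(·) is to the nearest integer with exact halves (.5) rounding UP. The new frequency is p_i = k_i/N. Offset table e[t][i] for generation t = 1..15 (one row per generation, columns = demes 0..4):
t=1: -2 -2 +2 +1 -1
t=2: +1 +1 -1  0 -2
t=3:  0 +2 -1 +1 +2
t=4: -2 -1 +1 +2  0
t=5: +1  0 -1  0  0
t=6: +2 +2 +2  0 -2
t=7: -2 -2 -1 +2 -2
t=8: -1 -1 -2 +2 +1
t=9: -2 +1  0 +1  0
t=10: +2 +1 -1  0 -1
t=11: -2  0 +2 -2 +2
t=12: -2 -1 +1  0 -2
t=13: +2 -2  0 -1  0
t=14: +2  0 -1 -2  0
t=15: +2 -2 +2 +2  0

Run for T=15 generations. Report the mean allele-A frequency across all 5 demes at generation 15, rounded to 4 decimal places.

t=0: k=[22 22 0 0 0]
t=1: x=[22.0000 19.4010 2.5076 0.0000 0.0000] k=[22 17 5 0 0]
t=2: x=[21.3956 16.0639 5.7622 0.5806 0.0000] k=[22 17 5 1 0]
t=3: x=[21.3956 16.0639 5.8766 1.3576 0.1184] k=[21 18 5 2 2]
t=4: x=[20.5888 16.7289 6.1056 2.3659 2.0544] k=[19 16 7 4 2]
t=5: x=[18.5069 15.1674 7.6398 4.1484 2.2899] k=[20 15 7 4 2]
t=6: x=[19.3061 14.5052 7.5252 4.1484 2.2899] k=[21 17 10 4 0]
t=7: x=[20.4685 16.5308 10.0601 4.2641 0.4735] k=[18 15 9 6 0]
t=8: x=[17.4734 14.5052 9.2910 5.6969 0.7100] k=[16 14 7 8 2]
t=9: x=[15.5384 13.2651 7.8691 7.2433 2.7606] k=[14 14 8 8 3]
t=10: x=[13.7371 13.1494 8.6372 7.4740 3.6644] k=[16 14 8 7 3]
t=11: x=[15.5384 13.3809 8.5225 6.7013 3.5471] k=[14 13 11 5 6]
t=12: x=[13.6206 12.7220 10.4848 5.8476 6.0133] k=[12 12 11 6 4]
t=13: x=[11.7196 11.7184 10.4848 6.3900 4.3319] k=[14 10 10 5 4]
t=14: x=[13.2714 10.2930 9.3709 5.5009 4.2148] k=[15 10 8 4 4]
t=15: x=[14.1682 10.1782 7.7196 4.4955 4.0976] k=[16 8 10 6 4]

0.4000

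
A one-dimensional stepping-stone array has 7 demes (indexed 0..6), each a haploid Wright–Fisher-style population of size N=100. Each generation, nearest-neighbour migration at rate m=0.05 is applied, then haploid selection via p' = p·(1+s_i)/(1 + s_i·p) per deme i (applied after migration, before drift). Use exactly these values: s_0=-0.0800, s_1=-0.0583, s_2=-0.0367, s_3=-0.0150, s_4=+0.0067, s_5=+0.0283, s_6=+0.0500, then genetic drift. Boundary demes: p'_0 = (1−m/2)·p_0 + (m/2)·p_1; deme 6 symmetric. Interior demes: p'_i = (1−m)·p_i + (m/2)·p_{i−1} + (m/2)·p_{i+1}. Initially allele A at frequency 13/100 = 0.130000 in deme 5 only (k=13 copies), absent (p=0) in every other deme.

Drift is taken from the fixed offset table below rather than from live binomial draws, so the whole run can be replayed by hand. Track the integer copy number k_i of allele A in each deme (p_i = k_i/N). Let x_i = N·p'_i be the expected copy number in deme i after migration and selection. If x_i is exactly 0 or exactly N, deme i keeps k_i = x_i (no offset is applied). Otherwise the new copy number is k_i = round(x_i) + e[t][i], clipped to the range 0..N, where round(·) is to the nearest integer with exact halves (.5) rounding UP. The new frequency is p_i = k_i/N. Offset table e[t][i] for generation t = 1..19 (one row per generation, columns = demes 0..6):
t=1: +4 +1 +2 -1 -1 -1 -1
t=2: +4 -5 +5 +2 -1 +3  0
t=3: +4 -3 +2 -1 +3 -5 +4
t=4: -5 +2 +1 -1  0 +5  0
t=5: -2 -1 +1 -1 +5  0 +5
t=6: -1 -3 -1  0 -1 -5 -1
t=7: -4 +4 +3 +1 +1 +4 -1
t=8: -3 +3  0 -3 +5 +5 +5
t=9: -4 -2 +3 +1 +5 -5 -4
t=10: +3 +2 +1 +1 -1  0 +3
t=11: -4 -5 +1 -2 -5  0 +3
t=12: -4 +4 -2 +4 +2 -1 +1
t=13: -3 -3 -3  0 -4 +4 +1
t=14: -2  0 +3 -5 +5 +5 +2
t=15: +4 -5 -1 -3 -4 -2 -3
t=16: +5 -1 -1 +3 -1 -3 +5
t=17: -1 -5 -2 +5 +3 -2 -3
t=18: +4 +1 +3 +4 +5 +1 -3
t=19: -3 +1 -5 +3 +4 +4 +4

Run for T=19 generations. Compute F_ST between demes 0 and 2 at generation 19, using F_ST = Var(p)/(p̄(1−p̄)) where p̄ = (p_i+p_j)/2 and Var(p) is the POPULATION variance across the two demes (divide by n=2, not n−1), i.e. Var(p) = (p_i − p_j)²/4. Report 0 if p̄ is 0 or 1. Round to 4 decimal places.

0.0309

t=0: k=[0 0 0 0 0 13 0]
t=1: x=[0.0000 0.0000 0.0000 0.0000 0.3272 12.6553 0.3412] k=[0 0 0 0 0 12 0]
t=2: x=[0.0000 0.0000 0.0000 0.0000 0.3020 11.6849 0.3150] k=[0 0 0 0 0 15 0]
t=3: x=[0.0000 0.0000 0.0000 0.0000 0.3775 14.5944 0.3937] k=[0 0 0 0 3 10 4]
t=4: x=[0.0000 0.0000 0.0000 0.0739 3.1201 9.9216 4.3485] k=[0 0 0 0 3 15 4]
t=5: x=[0.0000 0.0000 0.0000 0.0739 3.2459 14.7729 4.4792] k=[0 0 0 0 8 15 9]
t=6: x=[0.0000 0.0000 0.0000 0.1970 8.0241 15.0279 9.5637] k=[0 0 0 0 7 10 9]
t=7: x=[0.0000 0.0000 0.0000 0.1724 6.9430 10.1517 9.4337] k=[0 0 0 1 8 14 8]
t=8: x=[0.0000 0.0000 0.0241 1.1329 8.0241 14.0333 8.5228] k=[0 0 0 0 13 19 14]
t=9: x=[0.0000 0.0000 0.0000 0.3201 12.8998 19.1534 14.7272] k=[0 0 0 1 18 14 11]
t=10: x=[0.0000 0.0000 0.0241 1.3793 17.5715 14.3649 11.5647] k=[0 0 1 2 17 14 15]
t=11: x=[0.0000 0.0235 0.9637 2.3156 16.6424 14.4414 15.6069] k=[0 0 2 0 12 14 19]
t=12: x=[0.0000 0.0471 1.8315 0.3448 11.8194 14.4159 19.6335] k=[0 4 0 4 14 13 21]
t=13: x=[0.0920 3.5864 0.1927 4.0903 13.8043 13.5486 21.6152] k=[0 1 0 4 10 18 23]
t=14: x=[0.0230 0.8951 0.1204 3.9917 10.1105 18.3392 23.7471] k=[0 1 3 0 15 23 26]
t=15: x=[0.0230 0.9658 2.7724 0.4433 14.9095 23.3711 26.8729] k=[4 0 2 0 11 21 24]
t=16: x=[3.5992 0.1413 1.8315 0.3201 11.0404 21.2889 24.8243] k=[9 0 1 3 10 18 30]
t=17: x=[8.1301 0.2355 0.9878 3.0796 10.0854 18.5174 30.7287] k=[7 0 0 8 13 17 28]
t=18: x=[6.3135 0.1648 0.1927 7.8154 13.0506 17.5756 28.7132] k=[10 1 3 12 18 19 26]
t=19: x=[9.0639 1.2016 3.0620 11.7672 17.9732 19.5858 26.7706] k=[6 2 0 15 22 24 31]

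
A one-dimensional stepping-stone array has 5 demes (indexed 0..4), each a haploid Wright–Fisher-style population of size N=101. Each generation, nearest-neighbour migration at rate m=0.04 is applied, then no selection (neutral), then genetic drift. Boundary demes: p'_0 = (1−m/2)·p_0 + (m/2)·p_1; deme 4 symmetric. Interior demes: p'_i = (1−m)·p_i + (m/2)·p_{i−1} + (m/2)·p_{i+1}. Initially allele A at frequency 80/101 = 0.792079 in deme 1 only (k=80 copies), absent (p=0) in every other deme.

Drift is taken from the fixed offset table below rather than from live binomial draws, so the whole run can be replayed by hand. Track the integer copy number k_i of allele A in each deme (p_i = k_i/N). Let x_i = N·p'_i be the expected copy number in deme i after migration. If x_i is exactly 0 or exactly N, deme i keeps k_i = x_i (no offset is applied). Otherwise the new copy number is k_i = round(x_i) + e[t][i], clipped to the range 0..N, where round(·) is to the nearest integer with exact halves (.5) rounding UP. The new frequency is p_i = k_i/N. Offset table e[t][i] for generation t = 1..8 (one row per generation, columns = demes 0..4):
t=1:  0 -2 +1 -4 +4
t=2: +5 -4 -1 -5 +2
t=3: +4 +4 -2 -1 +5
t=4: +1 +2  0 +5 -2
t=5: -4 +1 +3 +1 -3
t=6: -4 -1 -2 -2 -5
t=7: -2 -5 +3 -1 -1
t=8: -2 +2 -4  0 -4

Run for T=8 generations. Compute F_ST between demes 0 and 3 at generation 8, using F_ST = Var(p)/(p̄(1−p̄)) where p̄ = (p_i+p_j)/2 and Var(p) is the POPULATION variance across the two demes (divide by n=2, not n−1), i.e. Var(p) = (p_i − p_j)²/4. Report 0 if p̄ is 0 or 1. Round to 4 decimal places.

t=0: k=[0 80 0 0 0]
t=1: x=[1.6000 76.8000 1.6000 0.0000 0.0000] k=[2 75 3 0 0]
t=2: x=[3.4600 72.1000 4.3800 0.0600 0.0000] k=[8 68 3 0 0]
t=3: x=[9.2000 65.5000 4.2400 0.0600 0.0000] k=[13 70 2 0 0]
t=4: x=[14.1400 67.5000 3.3200 0.0400 0.0000] k=[15 70 3 5 0]
t=5: x=[16.1000 67.5600 4.3800 4.8600 0.1000] k=[12 69 7 6 0]
t=6: x=[13.1400 66.6200 8.2200 5.9000 0.1200] k=[9 66 6 4 0]
t=7: x=[10.1400 63.6600 7.1600 3.9600 0.0800] k=[8 59 10 3 0]
t=8: x=[9.0200 57.0000 10.8400 3.0800 0.0600] k=[7 59 7 3 0]

0.0083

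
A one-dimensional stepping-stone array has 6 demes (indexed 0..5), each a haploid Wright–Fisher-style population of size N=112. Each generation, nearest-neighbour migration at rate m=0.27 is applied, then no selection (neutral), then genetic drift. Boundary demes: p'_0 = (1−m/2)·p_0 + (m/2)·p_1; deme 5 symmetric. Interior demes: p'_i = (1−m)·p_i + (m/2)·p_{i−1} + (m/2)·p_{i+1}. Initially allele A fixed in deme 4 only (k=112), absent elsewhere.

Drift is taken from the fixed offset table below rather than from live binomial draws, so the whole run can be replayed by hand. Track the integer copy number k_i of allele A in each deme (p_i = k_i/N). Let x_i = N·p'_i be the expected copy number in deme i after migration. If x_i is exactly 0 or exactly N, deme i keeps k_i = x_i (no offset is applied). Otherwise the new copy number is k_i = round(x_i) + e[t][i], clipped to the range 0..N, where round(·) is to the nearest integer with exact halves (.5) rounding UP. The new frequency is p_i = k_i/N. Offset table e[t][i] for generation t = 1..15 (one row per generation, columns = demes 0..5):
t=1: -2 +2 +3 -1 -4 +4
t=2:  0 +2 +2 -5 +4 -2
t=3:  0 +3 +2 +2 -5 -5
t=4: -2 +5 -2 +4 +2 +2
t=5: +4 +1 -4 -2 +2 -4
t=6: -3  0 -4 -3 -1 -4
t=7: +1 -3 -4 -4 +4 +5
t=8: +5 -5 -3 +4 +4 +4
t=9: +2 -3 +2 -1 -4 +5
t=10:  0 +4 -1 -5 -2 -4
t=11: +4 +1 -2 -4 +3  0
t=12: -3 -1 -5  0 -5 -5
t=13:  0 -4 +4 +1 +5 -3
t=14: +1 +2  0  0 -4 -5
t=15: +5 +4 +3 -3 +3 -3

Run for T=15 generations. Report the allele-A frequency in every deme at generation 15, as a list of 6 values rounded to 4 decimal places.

[0.1250, 0.0982, 0.1071, 0.1250, 0.2232, 0.1607]

t=0: k=[0 0 0 0 112 0]
t=1: x=[0.0000 0.0000 0.0000 15.1200 81.7600 15.1200] k=[0 0 0 14 78 19]
t=2: x=[0.0000 0.0000 1.8900 20.7500 61.3950 26.9650] k=[0 0 4 16 65 25]
t=3: x=[0.0000 0.5400 5.0800 20.9950 52.9850 30.4000] k=[0 4 7 23 48 25]
t=4: x=[0.5400 3.8650 8.7550 24.2150 41.5200 28.1050] k=[0 9 7 28 44 30]
t=5: x=[1.2150 7.5150 10.1050 27.3250 39.9500 31.8900] k=[5 9 6 25 42 28]
t=6: x=[5.5400 8.0550 8.9700 24.7300 37.8150 29.8900] k=[3 8 5 22 37 26]
t=7: x=[3.6750 6.9200 7.7000 21.7300 33.4900 27.4850] k=[5 4 4 18 37 32]
t=8: x=[4.8650 4.1350 5.8900 18.6750 33.7600 32.6750] k=[10 0 3 23 38 37]
t=9: x=[8.6500 1.7550 5.2950 22.3250 35.8400 37.1350] k=[11 0 7 21 32 42]
t=10: x=[9.5150 2.4300 7.9450 20.5950 31.8650 40.6500] k=[10 6 7 16 30 37]
t=11: x=[9.4600 6.6750 8.0800 16.6750 29.0550 36.0550] k=[13 8 6 13 32 36]
t=12: x=[12.3250 8.4050 7.2150 14.6200 29.9750 35.4600] k=[9 7 2 15 25 30]
t=13: x=[8.7300 6.5950 4.4300 14.5950 24.3250 29.3250] k=[9 3 8 16 29 26]
t=14: x=[8.1900 4.4850 8.4050 16.6750 26.8400 26.4050] k=[9 6 8 17 23 21]
t=15: x=[8.5950 6.6750 8.9450 16.5950 21.9200 21.2700] k=[14 11 12 14 25 18]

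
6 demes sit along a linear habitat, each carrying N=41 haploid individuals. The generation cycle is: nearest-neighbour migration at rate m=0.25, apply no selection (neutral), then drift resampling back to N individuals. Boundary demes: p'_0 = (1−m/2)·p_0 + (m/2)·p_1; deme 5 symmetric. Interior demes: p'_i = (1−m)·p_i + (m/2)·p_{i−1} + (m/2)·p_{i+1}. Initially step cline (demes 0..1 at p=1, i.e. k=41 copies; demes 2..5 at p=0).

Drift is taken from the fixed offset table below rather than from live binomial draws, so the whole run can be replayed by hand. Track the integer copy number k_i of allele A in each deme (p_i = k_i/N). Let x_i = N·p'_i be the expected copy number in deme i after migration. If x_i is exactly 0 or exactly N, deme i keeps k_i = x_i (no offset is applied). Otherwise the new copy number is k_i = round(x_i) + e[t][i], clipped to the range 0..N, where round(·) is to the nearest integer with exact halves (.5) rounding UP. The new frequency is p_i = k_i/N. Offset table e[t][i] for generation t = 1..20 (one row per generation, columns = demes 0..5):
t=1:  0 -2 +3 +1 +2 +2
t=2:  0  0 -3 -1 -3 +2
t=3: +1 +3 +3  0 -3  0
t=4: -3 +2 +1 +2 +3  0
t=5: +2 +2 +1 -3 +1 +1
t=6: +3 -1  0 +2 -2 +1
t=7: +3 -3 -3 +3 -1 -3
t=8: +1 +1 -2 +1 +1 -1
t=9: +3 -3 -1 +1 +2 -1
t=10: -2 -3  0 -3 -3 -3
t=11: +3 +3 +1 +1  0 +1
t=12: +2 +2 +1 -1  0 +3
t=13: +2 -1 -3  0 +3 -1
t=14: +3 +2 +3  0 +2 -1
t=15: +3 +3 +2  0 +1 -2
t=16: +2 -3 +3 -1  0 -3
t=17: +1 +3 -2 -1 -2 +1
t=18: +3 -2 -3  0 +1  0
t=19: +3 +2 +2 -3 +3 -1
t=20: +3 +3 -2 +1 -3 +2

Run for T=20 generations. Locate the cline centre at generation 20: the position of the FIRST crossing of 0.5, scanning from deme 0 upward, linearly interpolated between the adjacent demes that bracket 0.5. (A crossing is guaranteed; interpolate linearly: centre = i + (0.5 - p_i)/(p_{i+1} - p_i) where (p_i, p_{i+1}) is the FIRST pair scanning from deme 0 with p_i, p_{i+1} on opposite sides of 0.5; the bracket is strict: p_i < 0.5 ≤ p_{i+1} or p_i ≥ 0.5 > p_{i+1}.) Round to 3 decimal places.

t=0: k=[41 41 0 0 0 0]
t=1: x=[41.0000 35.8750 5.1250 0.0000 0.0000 0.0000] k=[41 34 8 0 0 0]
t=2: x=[40.1250 31.6250 10.2500 1.0000 0.0000 0.0000] k=[40 32 7 0 0 0]
t=3: x=[39.0000 29.8750 9.2500 0.8750 0.0000 0.0000] k=[40 33 12 1 0 0]
t=4: x=[39.1250 31.2500 13.2500 2.2500 0.1250 0.0000] k=[36 33 14 4 3 0]
t=5: x=[35.6250 31.0000 15.1250 5.1250 2.7500 0.3750] k=[38 33 16 2 4 1]
t=6: x=[37.3750 31.5000 16.3750 4.0000 3.3750 1.3750] k=[40 31 16 6 1 2]
t=7: x=[38.8750 30.2500 16.6250 6.6250 1.7500 1.8750] k=[41 27 14 10 1 0]
t=8: x=[39.2500 27.1250 15.1250 9.3750 2.0000 0.1250] k=[40 28 13 10 3 0]
t=9: x=[38.5000 27.6250 14.5000 9.5000 3.5000 0.3750] k=[41 25 14 11 6 0]
t=10: x=[39.0000 25.6250 15.0000 10.7500 5.8750 0.7500] k=[37 23 15 8 3 0]
t=11: x=[35.2500 23.7500 15.1250 8.2500 3.2500 0.3750] k=[38 27 16 9 3 1]
t=12: x=[36.6250 27.0000 16.5000 9.1250 3.5000 1.2500] k=[39 29 18 8 4 4]
t=13: x=[37.7500 28.8750 18.1250 8.7500 4.5000 4.0000] k=[40 28 15 9 8 3]
t=14: x=[38.5000 27.8750 15.8750 9.6250 7.5000 3.6250] k=[41 30 19 10 10 3]
t=15: x=[39.6250 30.0000 19.2500 11.1250 9.1250 3.8750] k=[41 33 21 11 10 2]
t=16: x=[40.0000 32.5000 21.2500 12.1250 9.1250 3.0000] k=[41 30 24 11 9 0]
t=17: x=[39.6250 30.6250 23.1250 12.3750 8.1250 1.1250] k=[41 34 21 11 6 2]
t=18: x=[40.1250 33.2500 21.3750 11.6250 6.1250 2.5000] k=[41 31 18 12 7 3]
t=19: x=[39.7500 30.6250 18.8750 12.1250 7.1250 3.5000] k=[41 33 21 9 10 3]
t=20: x=[40.0000 32.5000 21.0000 10.6250 9.0000 3.8750] k=[41 36 19 12 6 6]

1.912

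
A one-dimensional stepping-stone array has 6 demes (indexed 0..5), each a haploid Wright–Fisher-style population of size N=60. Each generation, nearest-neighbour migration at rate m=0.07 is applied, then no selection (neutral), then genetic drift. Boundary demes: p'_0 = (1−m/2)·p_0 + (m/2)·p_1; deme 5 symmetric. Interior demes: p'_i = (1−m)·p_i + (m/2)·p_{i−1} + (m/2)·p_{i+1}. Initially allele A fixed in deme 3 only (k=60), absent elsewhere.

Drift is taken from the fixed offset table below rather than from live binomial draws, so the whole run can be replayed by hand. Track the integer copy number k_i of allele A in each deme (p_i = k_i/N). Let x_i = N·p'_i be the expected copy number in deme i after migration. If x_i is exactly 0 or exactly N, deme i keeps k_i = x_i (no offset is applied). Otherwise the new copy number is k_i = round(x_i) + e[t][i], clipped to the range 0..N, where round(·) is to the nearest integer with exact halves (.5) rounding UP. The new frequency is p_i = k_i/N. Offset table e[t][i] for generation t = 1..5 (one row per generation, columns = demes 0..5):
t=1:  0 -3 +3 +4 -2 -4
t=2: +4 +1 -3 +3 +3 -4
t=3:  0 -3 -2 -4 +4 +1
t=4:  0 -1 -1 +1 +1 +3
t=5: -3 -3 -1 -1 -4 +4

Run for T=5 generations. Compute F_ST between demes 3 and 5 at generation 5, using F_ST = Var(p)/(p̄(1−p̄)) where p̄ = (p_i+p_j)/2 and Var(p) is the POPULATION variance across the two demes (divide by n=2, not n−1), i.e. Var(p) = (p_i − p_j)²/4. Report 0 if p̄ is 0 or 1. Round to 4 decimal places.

0.3855

t=0: k=[0 0 0 60 0 0]
t=1: x=[0.0000 0.0000 2.1000 55.8000 2.1000 0.0000] k=[0 0 5 60 0 0]
t=2: x=[0.0000 0.1750 6.7500 55.9750 2.1000 0.0000] k=[0 1 4 59 5 0]
t=3: x=[0.0350 1.0700 5.8200 55.1850 6.7150 0.1750] k=[0 0 4 51 11 1]
t=4: x=[0.0000 0.1400 5.5050 47.9550 12.0500 1.3500] k=[0 0 5 49 13 4]
t=5: x=[0.0000 0.1750 6.3650 46.2000 13.9450 4.3150] k=[0 0 5 45 10 8]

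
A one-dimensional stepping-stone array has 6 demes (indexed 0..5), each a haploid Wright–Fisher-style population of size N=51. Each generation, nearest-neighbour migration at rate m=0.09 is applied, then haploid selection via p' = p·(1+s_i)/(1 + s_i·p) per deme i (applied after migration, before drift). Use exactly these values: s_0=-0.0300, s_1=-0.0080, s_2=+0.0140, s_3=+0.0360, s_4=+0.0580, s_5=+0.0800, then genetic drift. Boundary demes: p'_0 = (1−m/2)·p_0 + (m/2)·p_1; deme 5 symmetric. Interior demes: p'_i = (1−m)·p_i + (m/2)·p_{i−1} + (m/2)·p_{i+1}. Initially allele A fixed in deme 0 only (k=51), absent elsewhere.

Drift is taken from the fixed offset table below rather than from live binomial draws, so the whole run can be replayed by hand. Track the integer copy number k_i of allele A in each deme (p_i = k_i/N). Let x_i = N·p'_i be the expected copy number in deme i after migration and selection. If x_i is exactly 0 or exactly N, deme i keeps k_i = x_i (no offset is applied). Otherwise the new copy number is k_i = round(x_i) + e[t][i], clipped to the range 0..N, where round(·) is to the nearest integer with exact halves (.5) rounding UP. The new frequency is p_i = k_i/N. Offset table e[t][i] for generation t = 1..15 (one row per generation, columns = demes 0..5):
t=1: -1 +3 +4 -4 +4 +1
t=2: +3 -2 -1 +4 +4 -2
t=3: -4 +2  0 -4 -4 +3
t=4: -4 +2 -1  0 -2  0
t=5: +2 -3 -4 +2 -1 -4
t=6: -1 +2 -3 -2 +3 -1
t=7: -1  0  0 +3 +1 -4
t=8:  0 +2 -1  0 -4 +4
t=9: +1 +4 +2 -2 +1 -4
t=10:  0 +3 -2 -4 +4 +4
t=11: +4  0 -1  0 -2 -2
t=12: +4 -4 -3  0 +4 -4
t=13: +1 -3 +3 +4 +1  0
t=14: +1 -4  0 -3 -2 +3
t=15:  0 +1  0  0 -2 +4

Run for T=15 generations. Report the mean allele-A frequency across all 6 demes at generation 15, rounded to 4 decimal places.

t=0: k=[51 0 0 0 0 0]
t=1: x=[48.6373 2.2775 0.0000 0.0000 0.0000 0.0000] k=[48 5 0 0 0 0]
t=2: x=[45.9276 6.6633 0.2281 0.0000 0.0000 0.0000] k=[49 5 0 0 0 0]
t=3: x=[46.9068 6.7081 0.2281 0.0000 0.0000 0.0000] k=[43 9 0 0 0 0]
t=4: x=[41.2317 10.0600 0.4106 0.0000 0.0000 0.0000] k=[37 12 0 0 0 0]
t=5: x=[35.5489 12.5090 0.5475 0.0000 0.0000 0.0000] k=[38 10 0 0 0 0]
t=6: x=[36.4250 10.7417 0.4562 0.0000 0.0000 0.0000] k=[35 13 0 0 0 0]
t=7: x=[33.6632 13.3258 0.5931 0.0000 0.0000 0.0000] k=[33 13 1 0 0 0]
t=8: x=[31.7363 13.2810 1.5153 0.0466 0.0000 0.0000] k=[32 15 1 0 0 0]
t=9: x=[30.8650 15.0496 1.6065 0.0466 0.0000 0.0000] k=[32 19 4 0 0 0]
t=10: x=[31.0463 18.8145 4.5523 0.1865 0.0000 0.0000] k=[31 22 3 0 0 0]
t=11: x=[30.2210 21.4501 3.7682 0.1398 0.0000 0.0000] k=[34 21 3 0 0 0]
t=12: x=[33.0624 20.6762 3.7227 0.1398 0.0000 0.0000] k=[37 17 1 0 0 0]
t=13: x=[35.7767 17.0886 1.6977 0.0466 0.0000 0.0000] k=[37 14 5 4 0 0]
t=14: x=[35.6400 14.5463 5.4271 3.9932 0.1904 0.0000] k=[37 11 5 1 0 0]
t=15: x=[35.5034 11.8269 5.1541 1.1749 0.0476 0.0000] k=[36 13 5 1 0 0]

0.1797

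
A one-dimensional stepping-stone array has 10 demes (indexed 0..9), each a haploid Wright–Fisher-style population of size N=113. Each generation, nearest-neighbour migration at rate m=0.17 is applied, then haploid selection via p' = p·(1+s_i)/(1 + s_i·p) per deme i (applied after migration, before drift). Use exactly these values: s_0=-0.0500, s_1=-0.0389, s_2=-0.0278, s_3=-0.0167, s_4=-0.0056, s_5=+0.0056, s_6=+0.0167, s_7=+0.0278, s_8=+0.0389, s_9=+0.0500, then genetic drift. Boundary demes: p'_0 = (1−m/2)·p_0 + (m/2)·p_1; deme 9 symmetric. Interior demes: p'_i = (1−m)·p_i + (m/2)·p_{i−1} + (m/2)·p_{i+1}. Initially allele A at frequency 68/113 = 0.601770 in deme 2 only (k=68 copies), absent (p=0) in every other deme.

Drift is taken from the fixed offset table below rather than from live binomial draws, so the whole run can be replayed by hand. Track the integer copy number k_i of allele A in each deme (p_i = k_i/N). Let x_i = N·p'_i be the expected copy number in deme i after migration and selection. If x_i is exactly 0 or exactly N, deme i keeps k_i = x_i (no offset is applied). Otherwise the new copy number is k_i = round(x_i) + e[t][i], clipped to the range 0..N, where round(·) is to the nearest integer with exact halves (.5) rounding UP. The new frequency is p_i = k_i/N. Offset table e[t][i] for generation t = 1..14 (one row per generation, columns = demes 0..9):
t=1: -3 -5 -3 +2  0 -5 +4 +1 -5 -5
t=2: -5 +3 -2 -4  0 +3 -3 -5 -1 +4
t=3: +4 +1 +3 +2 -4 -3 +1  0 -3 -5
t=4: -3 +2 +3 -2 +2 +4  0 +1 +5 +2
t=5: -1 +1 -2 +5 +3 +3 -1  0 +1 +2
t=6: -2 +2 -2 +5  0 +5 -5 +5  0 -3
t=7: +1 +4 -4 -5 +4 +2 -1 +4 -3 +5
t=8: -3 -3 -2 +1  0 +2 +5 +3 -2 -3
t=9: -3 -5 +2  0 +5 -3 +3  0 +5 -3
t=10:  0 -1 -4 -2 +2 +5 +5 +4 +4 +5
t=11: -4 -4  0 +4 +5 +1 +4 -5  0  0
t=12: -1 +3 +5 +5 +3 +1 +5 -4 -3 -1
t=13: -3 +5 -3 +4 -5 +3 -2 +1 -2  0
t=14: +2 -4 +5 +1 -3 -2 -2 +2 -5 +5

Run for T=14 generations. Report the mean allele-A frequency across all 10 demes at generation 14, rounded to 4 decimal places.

t=0: k=[0 0 68 0 0 0 0 0 0 0]
t=1: x=[0.0000 5.5662 55.6436 5.6883 0.0000 0.0000 0.0000 0.0000 0.0000 0.0000] k=[0 1 53 8 0 0 0 0 0 0]
t=2: x=[0.0808 5.1369 43.9952 10.9770 0.6762 0.0000 0.0000 0.0000 0.0000 0.0000] k=[0 8 42 7 1 0 0 0 0 0]
t=3: x=[0.6462 9.8474 35.4456 9.3200 1.4171 0.0855 0.0000 0.0000 0.0000 0.0000] k=[5 11 38 11 0 0 0 0 0 0]
t=4: x=[5.2473 12.3420 32.7504 12.1758 0.9298 0.0000 0.0000 0.0000 0.0000 0.0000] k=[2 14 36 10 3 0 0 0 0 0]
t=5: x=[2.8728 14.3457 31.2782 11.4407 3.3218 0.2564 0.0000 0.0000 0.0000 0.0000] k=[2 15 29 16 6 3 0 0 0 0]
t=6: x=[2.9538 14.5739 26.1343 16.0220 6.5602 3.0164 0.2592 0.0000 0.0000 0.0000] k=[1 17 24 21 7 8 0 0 0 0]
t=7: x=[2.2443 15.6912 22.6353 19.7886 8.2320 7.2729 0.6913 0.0000 0.0000 0.0000] k=[3 20 19 15 12 9 0 0 0 0]
t=8: x=[4.2311 17.8651 18.3083 14.8662 11.9399 8.5340 0.7777 0.0000 0.0000 0.0000] k=[1 15 16 16 12 11 6 0 0 0]
t=9: x=[2.0825 13.4187 15.5334 15.4342 12.1938 10.7140 6.0085 0.5241 0.0000 0.0000] k=[0 8 18 15 17 8 9 1 0 0]
t=10: x=[0.6462 7.8743 16.4939 15.2021 15.9878 8.8957 8.3623 1.6387 0.0883 0.0000] k=[1 7 12 13 18 14 13 6 4 0]
t=11: x=[1.4355 6.6619 11.3685 13.1431 17.1531 14.3247 12.6752 6.5932 3.9737 0.3569] k=[0 3 11 17 22 15 17 2 4 0]
t=12: x=[0.2423 3.2957 10.5571 16.6742 20.8842 15.8409 15.7785 3.5378 3.6214 0.3569] k=[0 6 16 22 24 17 21 0 1 0]
t=13: x=[0.4846 6.1067 15.2835 21.3667 23.1315 18.0194 19.1368 1.9211 0.8620 0.0892] k=[0 11 12 25 18 21 17 3 0 0]
t=14: x=[0.8886 9.7894 12.6987 22.9901 18.7620 20.4985 16.3806 4.0405 0.2649 0.0000] k=[3 6 18 24 16 18 14 6 0 0]

0.0929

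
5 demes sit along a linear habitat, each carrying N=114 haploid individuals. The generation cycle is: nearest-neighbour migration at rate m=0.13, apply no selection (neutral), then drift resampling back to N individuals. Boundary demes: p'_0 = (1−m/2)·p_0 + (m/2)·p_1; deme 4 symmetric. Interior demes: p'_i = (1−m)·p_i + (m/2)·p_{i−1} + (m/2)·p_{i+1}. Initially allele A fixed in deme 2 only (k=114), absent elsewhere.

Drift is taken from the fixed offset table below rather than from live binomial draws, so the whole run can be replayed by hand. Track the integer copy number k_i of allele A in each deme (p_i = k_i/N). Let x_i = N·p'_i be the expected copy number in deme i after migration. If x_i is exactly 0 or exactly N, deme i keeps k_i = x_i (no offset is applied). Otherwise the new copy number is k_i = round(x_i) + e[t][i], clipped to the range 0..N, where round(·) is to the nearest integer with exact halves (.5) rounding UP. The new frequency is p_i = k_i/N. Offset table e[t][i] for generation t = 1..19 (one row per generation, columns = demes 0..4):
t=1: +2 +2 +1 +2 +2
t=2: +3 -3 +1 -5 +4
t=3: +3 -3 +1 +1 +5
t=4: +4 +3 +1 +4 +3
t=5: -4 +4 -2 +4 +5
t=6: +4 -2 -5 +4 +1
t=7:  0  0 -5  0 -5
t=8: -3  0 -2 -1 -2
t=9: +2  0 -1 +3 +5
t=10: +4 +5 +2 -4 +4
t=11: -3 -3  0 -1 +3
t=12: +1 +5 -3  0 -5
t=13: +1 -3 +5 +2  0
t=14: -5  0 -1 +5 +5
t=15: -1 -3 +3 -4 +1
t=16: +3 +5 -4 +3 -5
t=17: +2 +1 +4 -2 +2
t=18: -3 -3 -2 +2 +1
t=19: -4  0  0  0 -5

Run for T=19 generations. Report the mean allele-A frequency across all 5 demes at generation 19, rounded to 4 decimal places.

0.2579

t=0: k=[0 0 114 0 0]
t=1: x=[0.0000 7.4100 99.1800 7.4100 0.0000] k=[0 9 100 9 0]
t=2: x=[0.5850 14.3300 88.1700 14.3300 0.5850] k=[4 11 89 9 5]
t=3: x=[4.4550 15.6150 78.7300 13.9400 5.2600] k=[7 13 80 15 10]
t=4: x=[7.3900 16.9650 71.4200 18.9000 10.3250] k=[11 20 72 23 13]
t=5: x=[11.5850 22.7950 65.4350 25.5350 13.6500] k=[8 27 63 30 19]
t=6: x=[9.2350 28.1050 58.5150 31.4300 19.7150] k=[13 26 54 35 21]
t=7: x=[13.8450 26.9750 50.9450 35.3250 21.9100] k=[14 27 46 35 17]
t=8: x=[14.8450 27.3900 44.0500 34.5450 18.1700] k=[12 27 42 34 16]
t=9: x=[12.9750 27.0000 40.5050 33.3500 17.1700] k=[15 27 40 36 22]
t=10: x=[15.7800 27.0650 38.8950 35.3500 22.9100] k=[20 32 41 31 27]
t=11: x=[20.7800 31.8050 39.7650 31.3900 27.2600] k=[18 29 40 30 30]
t=12: x=[18.7150 29.0000 38.6350 30.6500 30.0000] k=[20 34 36 31 25]
t=13: x=[20.9100 33.2200 35.5450 30.9350 25.3900] k=[22 30 41 33 25]
t=14: x=[22.5200 30.1950 39.7650 33.0000 25.5200] k=[18 30 39 38 31]
t=15: x=[18.7800 29.8050 38.3500 37.6100 31.4550] k=[18 27 41 34 32]
t=16: x=[18.5850 27.3250 39.6350 34.3250 32.1300] k=[22 32 36 37 27]
t=17: x=[22.6500 31.6100 35.8050 36.2850 27.6500] k=[25 33 40 34 30]
t=18: x=[25.5200 32.9350 39.1550 34.1300 30.2600] k=[23 30 37 36 31]
t=19: x=[23.4550 30.0000 36.4800 35.7400 31.3250] k=[19 30 36 36 26]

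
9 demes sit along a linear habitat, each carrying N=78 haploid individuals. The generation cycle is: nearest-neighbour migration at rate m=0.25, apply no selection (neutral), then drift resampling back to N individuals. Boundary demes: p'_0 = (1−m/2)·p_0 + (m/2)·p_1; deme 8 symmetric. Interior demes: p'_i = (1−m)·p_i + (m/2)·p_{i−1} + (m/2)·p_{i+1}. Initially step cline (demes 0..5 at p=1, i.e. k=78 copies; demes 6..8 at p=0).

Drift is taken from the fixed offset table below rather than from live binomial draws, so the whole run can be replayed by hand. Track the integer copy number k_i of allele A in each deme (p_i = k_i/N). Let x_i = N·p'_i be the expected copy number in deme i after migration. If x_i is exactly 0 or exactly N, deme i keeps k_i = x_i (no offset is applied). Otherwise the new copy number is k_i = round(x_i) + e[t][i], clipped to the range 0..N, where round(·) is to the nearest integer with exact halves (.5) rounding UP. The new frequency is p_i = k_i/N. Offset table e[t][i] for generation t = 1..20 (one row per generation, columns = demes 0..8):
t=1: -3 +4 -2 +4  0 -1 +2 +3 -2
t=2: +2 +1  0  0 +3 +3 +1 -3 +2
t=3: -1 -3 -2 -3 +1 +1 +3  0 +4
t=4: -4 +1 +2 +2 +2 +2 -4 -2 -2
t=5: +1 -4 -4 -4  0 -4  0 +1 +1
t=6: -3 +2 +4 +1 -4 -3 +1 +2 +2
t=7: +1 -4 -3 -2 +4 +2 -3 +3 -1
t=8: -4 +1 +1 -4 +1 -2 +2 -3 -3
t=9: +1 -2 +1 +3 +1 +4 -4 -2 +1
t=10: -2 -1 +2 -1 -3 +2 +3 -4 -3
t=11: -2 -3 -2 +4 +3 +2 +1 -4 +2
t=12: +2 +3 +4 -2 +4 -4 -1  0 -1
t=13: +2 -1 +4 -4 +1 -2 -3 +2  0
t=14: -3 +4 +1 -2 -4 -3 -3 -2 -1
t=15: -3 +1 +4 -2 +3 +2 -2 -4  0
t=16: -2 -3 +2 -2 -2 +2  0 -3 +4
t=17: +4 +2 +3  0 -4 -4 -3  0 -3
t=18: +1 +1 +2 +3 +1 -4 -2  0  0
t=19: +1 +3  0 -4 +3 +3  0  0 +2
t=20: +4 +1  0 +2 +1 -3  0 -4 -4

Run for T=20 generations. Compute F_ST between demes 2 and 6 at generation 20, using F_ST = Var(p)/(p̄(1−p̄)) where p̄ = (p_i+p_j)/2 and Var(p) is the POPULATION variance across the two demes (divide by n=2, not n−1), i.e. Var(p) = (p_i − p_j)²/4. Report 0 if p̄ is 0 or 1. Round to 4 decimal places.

0.4829

t=0: k=[78 78 78 78 78 78 0 0 0]
t=1: x=[78.0000 78.0000 78.0000 78.0000 78.0000 68.2500 9.7500 0.0000 0.0000] k=[78 78 78 78 78 67 12 0 0]
t=2: x=[78.0000 78.0000 78.0000 78.0000 76.6250 61.5000 17.3750 1.5000 0.0000] k=[78 78 78 78 78 65 18 0 0]
t=3: x=[78.0000 78.0000 78.0000 78.0000 76.3750 60.7500 21.6250 2.2500 0.0000] k=[78 78 78 78 77 62 25 2 0]
t=4: x=[78.0000 78.0000 78.0000 77.8750 75.2500 59.2500 26.7500 4.6250 0.2500] k=[78 78 78 78 77 61 23 3 0]
t=5: x=[78.0000 78.0000 78.0000 77.8750 75.1250 58.2500 25.2500 5.1250 0.3750] k=[78 78 78 74 75 54 25 6 1]
t=6: x=[78.0000 78.0000 77.5000 74.6250 72.2500 53.0000 26.2500 7.7500 1.6250] k=[78 78 78 76 68 50 27 10 4]
t=7: x=[78.0000 78.0000 77.7500 75.2500 66.7500 49.3750 27.7500 11.3750 4.7500] k=[78 78 75 73 71 51 25 14 4]
t=8: x=[78.0000 77.6250 75.1250 73.0000 68.7500 50.2500 26.8750 14.1250 5.2500] k=[78 78 76 69 70 48 29 11 2]
t=9: x=[78.0000 77.7500 75.3750 70.0000 67.1250 48.3750 29.1250 12.1250 3.1250] k=[78 76 76 73 68 52 25 10 4]
t=10: x=[77.7500 76.2500 75.6250 72.7500 66.6250 50.6250 26.5000 11.1250 4.7500] k=[76 75 78 72 64 53 30 7 2]
t=11: x=[75.8750 75.5000 76.8750 71.7500 63.6250 51.5000 30.0000 9.2500 2.6250] k=[74 73 75 76 67 54 31 5 5]
t=12: x=[73.8750 73.3750 74.8750 74.7500 66.5000 52.7500 30.6250 8.2500 5.0000] k=[76 76 78 73 71 49 30 8 4]
t=13: x=[76.0000 76.2500 77.1250 73.3750 68.5000 49.3750 29.6250 10.2500 4.5000] k=[78 75 78 69 70 47 27 12 5]
t=14: x=[77.6250 75.7500 76.5000 70.2500 67.0000 47.3750 27.6250 13.0000 5.8750] k=[75 78 78 68 63 44 25 11 5]
t=15: x=[75.3750 77.6250 76.7500 68.6250 61.2500 44.0000 25.6250 12.0000 5.7500] k=[72 78 78 67 64 46 24 8 6]
t=16: x=[72.7500 77.2500 76.6250 68.0000 62.1250 45.5000 24.7500 9.7500 6.2500] k=[71 74 78 66 60 48 25 7 10]
t=17: x=[71.3750 74.1250 76.0000 66.7500 59.2500 46.6250 25.6250 9.6250 9.6250] k=[75 76 78 67 55 43 23 10 7]
t=18: x=[75.1250 76.1250 76.3750 66.8750 55.0000 42.0000 23.8750 11.2500 7.3750] k=[76 77 78 70 56 38 22 11 7]
t=19: x=[76.1250 77.0000 76.8750 69.2500 55.5000 38.2500 22.6250 11.8750 7.5000] k=[77 78 77 65 59 41 23 12 10]
t=20: x=[77.1250 77.7500 75.6250 65.7500 57.5000 41.0000 23.8750 13.1250 10.2500] k=[78 78 76 68 59 38 24 9 6]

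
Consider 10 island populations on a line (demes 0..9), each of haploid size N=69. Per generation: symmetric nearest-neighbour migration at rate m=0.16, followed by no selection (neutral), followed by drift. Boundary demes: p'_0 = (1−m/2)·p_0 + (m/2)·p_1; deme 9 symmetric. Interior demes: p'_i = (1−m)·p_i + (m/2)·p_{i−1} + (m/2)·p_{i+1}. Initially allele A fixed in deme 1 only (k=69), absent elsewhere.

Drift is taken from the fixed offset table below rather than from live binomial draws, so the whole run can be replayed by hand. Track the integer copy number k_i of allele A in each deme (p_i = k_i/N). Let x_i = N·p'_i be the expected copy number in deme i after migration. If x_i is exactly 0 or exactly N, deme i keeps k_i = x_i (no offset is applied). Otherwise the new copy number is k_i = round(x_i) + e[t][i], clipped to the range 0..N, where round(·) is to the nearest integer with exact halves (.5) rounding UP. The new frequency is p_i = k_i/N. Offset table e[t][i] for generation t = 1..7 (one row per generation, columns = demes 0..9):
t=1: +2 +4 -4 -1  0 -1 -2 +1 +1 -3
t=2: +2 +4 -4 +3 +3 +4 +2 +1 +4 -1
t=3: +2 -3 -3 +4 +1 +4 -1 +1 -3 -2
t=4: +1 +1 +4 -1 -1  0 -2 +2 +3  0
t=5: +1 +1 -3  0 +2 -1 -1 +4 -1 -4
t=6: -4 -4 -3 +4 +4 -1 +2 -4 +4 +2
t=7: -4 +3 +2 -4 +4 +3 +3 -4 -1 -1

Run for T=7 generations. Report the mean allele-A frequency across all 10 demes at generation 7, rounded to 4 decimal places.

0.1203

t=0: k=[0 69 0 0 0 0 0 0 0 0]
t=1: x=[5.5200 57.9600 5.5200 0.0000 0.0000 0.0000 0.0000 0.0000 0.0000 0.0000] k=[8 62 2 0 0 0 0 0 0 0]
t=2: x=[12.3200 52.8800 6.6400 0.1600 0.0000 0.0000 0.0000 0.0000 0.0000 0.0000] k=[14 57 3 3 0 0 0 0 0 0]
t=3: x=[17.4400 49.2400 7.3200 2.7600 0.2400 0.0000 0.0000 0.0000 0.0000 0.0000] k=[19 46 4 7 1 0 0 0 0 0]
t=4: x=[21.1600 40.4800 7.6000 6.2800 1.4000 0.0800 0.0000 0.0000 0.0000 0.0000] k=[22 41 12 5 0 0 0 0 0 0]
t=5: x=[23.5200 37.1600 13.7600 5.1600 0.4000 0.0000 0.0000 0.0000 0.0000 0.0000] k=[25 38 11 5 2 0 0 0 0 0]
t=6: x=[26.0400 34.8000 12.6800 5.2400 2.0800 0.1600 0.0000 0.0000 0.0000 0.0000] k=[22 31 10 9 6 0 0 0 0 0]
t=7: x=[22.7200 28.6000 11.6000 8.8400 5.7600 0.4800 0.0000 0.0000 0.0000 0.0000] k=[19 32 14 5 10 3 0 0 0 0]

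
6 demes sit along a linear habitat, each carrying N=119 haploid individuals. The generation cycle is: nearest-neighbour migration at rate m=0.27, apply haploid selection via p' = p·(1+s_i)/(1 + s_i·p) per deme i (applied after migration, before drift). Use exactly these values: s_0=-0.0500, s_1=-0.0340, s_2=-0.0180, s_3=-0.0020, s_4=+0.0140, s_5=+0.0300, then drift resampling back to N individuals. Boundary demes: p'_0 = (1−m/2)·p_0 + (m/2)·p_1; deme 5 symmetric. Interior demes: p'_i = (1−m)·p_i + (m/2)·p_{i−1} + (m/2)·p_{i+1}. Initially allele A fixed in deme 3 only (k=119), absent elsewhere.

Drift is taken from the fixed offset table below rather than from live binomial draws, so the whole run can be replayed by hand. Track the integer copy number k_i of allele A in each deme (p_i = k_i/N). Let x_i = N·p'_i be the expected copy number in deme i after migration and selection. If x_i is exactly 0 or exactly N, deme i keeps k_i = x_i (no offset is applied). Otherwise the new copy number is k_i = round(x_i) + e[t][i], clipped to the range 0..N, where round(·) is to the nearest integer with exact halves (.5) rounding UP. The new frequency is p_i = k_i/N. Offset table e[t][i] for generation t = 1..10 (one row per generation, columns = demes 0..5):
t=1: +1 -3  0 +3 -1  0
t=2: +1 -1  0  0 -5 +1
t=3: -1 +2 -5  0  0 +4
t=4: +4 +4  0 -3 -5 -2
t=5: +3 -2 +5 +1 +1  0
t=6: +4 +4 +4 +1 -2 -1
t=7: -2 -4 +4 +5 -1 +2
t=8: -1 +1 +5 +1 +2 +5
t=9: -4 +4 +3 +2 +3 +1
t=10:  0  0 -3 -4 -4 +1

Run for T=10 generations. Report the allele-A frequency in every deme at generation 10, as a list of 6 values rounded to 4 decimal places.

[0.0672, 0.1681, 0.2605, 0.2689, 0.2185, 0.2185]

t=0: k=[0 0 0 119 0 0]
t=1: x=[0.0000 0.0000 15.8143 86.8230 16.2592 0.0000] k=[0 0 16 90 15 0]
t=2: x=[0.0000 2.0878 23.4857 69.8272 23.3599 2.0847] k=[0 1 23 70 18 3]
t=3: x=[0.1283 3.7087 26.0040 56.5756 23.2540 5.1692] k=[0 6 21 57 23 9]
t=4: x=[0.7698 6.9841 23.4907 47.4929 25.9812 11.1860] k=[5 11 23 44 21 9]
t=5: x=[5.5330 11.4471 23.8665 38.0082 22.7396 10.9094] k=[9 9 29 39 24 11]
t=6: x=[8.5825 11.3401 27.2663 35.5751 24.5397 13.0955] k=[13 15 31 37 23 12]
t=7: x=[12.6772 16.3949 29.2475 34.2511 23.6675 13.8425] k=[11 12 33 39 23 16]
t=8: x=[10.6280 14.2601 30.5606 35.9797 24.4843 17.3791] k=[10 15 36 37 26 22]
t=9: x=[10.1869 16.6582 32.8661 35.3302 27.2359 23.0850] k=[6 21 36 37 30 24]
t=10: x=[7.6495 20.4085 33.6697 35.8698 30.4489 25.3955] k=[8 20 31 32 26 26]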